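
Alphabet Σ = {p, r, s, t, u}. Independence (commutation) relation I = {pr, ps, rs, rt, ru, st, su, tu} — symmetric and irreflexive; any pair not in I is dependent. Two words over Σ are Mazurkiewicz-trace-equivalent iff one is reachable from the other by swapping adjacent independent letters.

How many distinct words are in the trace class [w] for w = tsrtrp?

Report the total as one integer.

#0=t has no predecessor
#1=s has no predecessor
#2=r has no predecessor
#3=t depends on [0:t]
#4=r depends on [2:r]
#5=p depends on [3:t]
sources: [0:t, 1:s, 2:r]
N(rest) = Σ N(rest − s) over sources s of rest; N(one piece) = 1:
  size 1 → [1]=1  [4]=1  [5]=1
  size 2 → [1,4]=2  [1,5]=2  [2,4]=1  [3,5]=1  [4,5]=2
  size 3 → [0,3,5]=1  [1,2,4]=3  [1,3,5]=3  [1,4,5]=6  [2,4,5]=3  [3,4,5]=3
  size 4 → [0,1,3,5]=4  [0,3,4,5]=4  [1,2,4,5]=12  [1,3,4,5]=12  [2,3,4,5]=6
  first=0(t) contributes 30
  first=1(s) contributes 10
  first=2(r) contributes 20
|[w]| = 60

60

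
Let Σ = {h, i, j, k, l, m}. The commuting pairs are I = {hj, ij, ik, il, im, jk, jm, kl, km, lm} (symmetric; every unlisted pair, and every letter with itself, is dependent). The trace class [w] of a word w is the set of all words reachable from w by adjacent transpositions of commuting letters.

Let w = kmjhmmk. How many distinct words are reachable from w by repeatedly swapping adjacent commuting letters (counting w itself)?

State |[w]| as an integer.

0(k) covers ∅
1(m) covers ∅
2(j) covers ∅
3(h) covers 0:k, 1:m
4(m) covers 3:h
5(m) covers 4:m
6(k) covers 3:h
floor of heap: 0:k, 1:m, 2:j
completions by unplaced set U, small U first (add the entries for U minus each lowest piece of U):
  |U|=1: {2}:1  {5}:1  {6}:1
  |U|=2: {2,5}:2  {2,6}:2  {4,5}:1  {5,6}:2
  |U|=3: {2,4,5}:3  {2,5,6}:6  {4,5,6}:3
  |U|=4: {2,4,5,6}:12  {3,4,5,6}:3
  |U|=5: {0,3,4,5,6}:3  {1,3,4,5,6}:3  {2,3,4,5,6}:15
  start at 0(k): 18
  start at 1(m): 18
  start at 2(j): 6
sum over floor = 42

42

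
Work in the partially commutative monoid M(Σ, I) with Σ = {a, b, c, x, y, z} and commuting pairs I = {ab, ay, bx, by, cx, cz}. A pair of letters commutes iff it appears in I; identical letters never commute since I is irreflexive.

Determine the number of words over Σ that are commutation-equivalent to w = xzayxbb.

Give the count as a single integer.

drop 0:x onto floor
drop 1:z onto {0:x}
drop 2:a onto {1:z}
drop 3:y onto {1:z}
drop 4:x onto {2:a, 3:y}
drop 5:b onto {1:z}
drop 6:b onto {5:b}
ground layer = {0:x}
drop-orders for the pieces not yet dropped (sum over which currently-grounded one goes next):
  1 to go: {4} 1  {6} 1
  2 to go: {2,4} 1  {3,4} 1  {4,6} 2  {5,6} 1
  3 to go: {2,3,4} 2  {2,4,6} 3  {3,4,6} 3  {4,5,6} 3
  4 to go: {2,3,4,6} 8  {2,4,5,6} 6  {3,4,5,6} 6
  5 to go: {2,3,4,5,6} 20
  if 0:x drops first: 20 orders

20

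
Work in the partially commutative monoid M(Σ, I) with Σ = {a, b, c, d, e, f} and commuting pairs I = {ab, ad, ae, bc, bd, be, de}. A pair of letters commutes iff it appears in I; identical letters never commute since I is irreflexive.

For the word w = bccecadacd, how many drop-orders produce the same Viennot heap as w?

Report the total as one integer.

piece 0:b — minimal
piece 1:c — minimal
piece 2:c rests on {1:c}
piece 3:e rests on {2:c}
piece 4:c rests on {3:e}
piece 5:a rests on {4:c}
piece 6:d rests on {4:c}
piece 7:a rests on {5:a}
piece 8:c rests on {6:d, 7:a}
piece 9:d rests on {8:c}
minimal pieces: {0:b, 1:c}
ways to finish when only these pieces remain (= sum over removing one remaining piece with nothing left below it):
  1 left: {0}→1  {9}→1
  2 left: {0,9}→2  {8,9}→1
  3 left: {0,8,9}→3  {6,8,9}→1  {7,8,9}→1
  4 left: {0,6,8,9}→4  {0,7,8,9}→4  {5,7,8,9}→1  {6,7,8,9}→2
  5 left: {0,5,7,8,9}→5  {0,6,7,8,9}→10  {5,6,7,8,9}→3
  6 left: {0,5,6,7,8,9}→18  {4,5,6,7,8,9}→3
  7 left: {0,4,5,6,7,8,9}→21  {3,4,5,6,7,8,9}→3
  8 left: {0,3,4,5,6,7,8,9}→24  {2,3,4,5,6,7,8,9}→3
  placing 0:b first → 3 extensions
  placing 1:c first → 27 extensions
total linear extensions = 30

30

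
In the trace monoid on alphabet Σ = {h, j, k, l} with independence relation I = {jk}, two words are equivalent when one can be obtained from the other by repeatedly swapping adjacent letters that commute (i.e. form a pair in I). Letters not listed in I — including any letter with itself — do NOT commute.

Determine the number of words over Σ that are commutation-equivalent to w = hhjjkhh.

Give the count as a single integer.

#0=h has no predecessor
#1=h depends on [0:h]
#2=j depends on [1:h]
#3=j depends on [2:j]
#4=k depends on [1:h]
#5=h depends on [3:j, 4:k]
#6=h depends on [5:h]
sources: [0:h]
N(rest) = Σ N(rest − s) over sources s of rest; N(one piece) = 1:
  size 1 → [6]=1
  size 2 → [5,6]=1
  size 3 → [3,5,6]=1  [4,5,6]=1
  size 4 → [2,3,5,6]=1  [3,4,5,6]=2
  size 5 → [2,3,4,5,6]=3
  first=0(h) contributes 3

3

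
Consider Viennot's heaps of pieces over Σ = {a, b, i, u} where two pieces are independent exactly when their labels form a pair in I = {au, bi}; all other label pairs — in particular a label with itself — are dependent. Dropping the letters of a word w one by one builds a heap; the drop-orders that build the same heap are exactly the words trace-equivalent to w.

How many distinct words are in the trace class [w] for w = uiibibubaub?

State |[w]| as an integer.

drop 0:u onto floor
drop 1:i onto {0:u}
drop 2:i onto {1:i}
drop 3:b onto {0:u}
drop 4:i onto {2:i}
drop 5:b onto {3:b}
drop 6:u onto {4:i, 5:b}
drop 7:b onto {6:u}
drop 8:a onto {7:b}
drop 9:u onto {7:b}
drop 10:b onto {8:a, 9:u}
ground layer = {0:u}
drop-orders for the pieces not yet dropped (sum over which currently-grounded one goes next):
  1 to go: {10} 1
  2 to go: {8,10} 1  {9,10} 1
  3 to go: {8,9,10} 2
  4 to go: {7,8,9,10} 2
  5 to go: {6,7,8,9,10} 2
  6 to go: {4,6,7,8,9,10} 2  {5,6,7,8,9,10} 2
  7 to go: {2,4,6,7,8,9,10} 2  {3,5,6,7,8,9,10} 2  {4,5,6,7,8,9,10} 4
  8 to go: {1,2,4,6,7,8,9,10} 2  {2,4,5,6,7,8,9,10} 6  {3,4,5,6,7,8,9,10} 6
  9 to go: {1,2,4,5,6,7,8,9,10} 8  {2,3,4,5,6,7,8,9,10} 12
  if 0:u drops first: 20 orders

20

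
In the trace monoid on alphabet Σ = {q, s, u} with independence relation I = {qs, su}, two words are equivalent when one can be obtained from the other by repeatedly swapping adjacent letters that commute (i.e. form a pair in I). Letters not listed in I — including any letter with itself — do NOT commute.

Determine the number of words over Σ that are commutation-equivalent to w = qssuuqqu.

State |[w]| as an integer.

28

0(q) covers ∅
1(s) covers ∅
2(s) covers 1:s
3(u) covers 0:q
4(u) covers 3:u
5(q) covers 4:u
6(q) covers 5:q
7(u) covers 6:q
floor of heap: 0:q, 1:s
completions by unplaced set U, small U first (add the entries for U minus each lowest piece of U):
  |U|=1: {2}:1  {7}:1
  |U|=2: {1,2}:1  {2,7}:2  {6,7}:1
  |U|=3: {1,2,7}:3  {2,6,7}:3  {5,6,7}:1
  |U|=4: {1,2,6,7}:6  {2,5,6,7}:4  {4,5,6,7}:1
  |U|=5: {1,2,5,6,7}:10  {2,4,5,6,7}:5  {3,4,5,6,7}:1
  |U|=6: {0,3,4,5,6,7}:1  {1,2,4,5,6,7}:15  {2,3,4,5,6,7}:6
  start at 0(q): 21
  start at 1(s): 7
sum over floor = 28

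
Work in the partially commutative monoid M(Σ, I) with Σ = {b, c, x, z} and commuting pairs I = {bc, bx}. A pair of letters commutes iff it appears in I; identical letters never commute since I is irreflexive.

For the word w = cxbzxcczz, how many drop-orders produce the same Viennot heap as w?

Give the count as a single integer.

3

drop 0:c onto floor
drop 1:x onto {0:c}
drop 2:b onto floor
drop 3:z onto {1:x, 2:b}
drop 4:x onto {3:z}
drop 5:c onto {4:x}
drop 6:c onto {5:c}
drop 7:z onto {6:c}
drop 8:z onto {7:z}
ground layer = {0:c, 2:b}
drop-orders for the pieces not yet dropped (sum over which currently-grounded one goes next):
  1 to go: {8} 1
  2 to go: {7,8} 1
  3 to go: {6,7,8} 1
  4 to go: {5,6,7,8} 1
  5 to go: {4,5,6,7,8} 1
  6 to go: {3,4,5,6,7,8} 1
  7 to go: {1,3,4,5,6,7,8} 1  {2,3,4,5,6,7,8} 1
  if 0:c drops first: 2 orders
  if 2:b drops first: 1 orders
heap linearizations: 3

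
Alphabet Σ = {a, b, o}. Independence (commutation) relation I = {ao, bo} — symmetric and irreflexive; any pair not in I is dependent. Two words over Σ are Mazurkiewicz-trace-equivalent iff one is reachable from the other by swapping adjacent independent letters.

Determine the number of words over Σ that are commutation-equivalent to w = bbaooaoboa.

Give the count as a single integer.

210

piece 0:b — minimal
piece 1:b rests on {0:b}
piece 2:a rests on {1:b}
piece 3:o — minimal
piece 4:o rests on {3:o}
piece 5:a rests on {2:a}
piece 6:o rests on {4:o}
piece 7:b rests on {5:a}
piece 8:o rests on {6:o}
piece 9:a rests on {7:b}
minimal pieces: {0:b, 3:o}
ways to finish when only these pieces remain (= sum over removing one remaining piece with nothing left below it):
  1 left: {8}→1  {9}→1
  2 left: {6,8}→1  {7,9}→1  {8,9}→2
  3 left: {4,6,8}→1  {5,7,9}→1  {6,8,9}→3  {7,8,9}→3
  4 left: {2,5,7,9}→1  {3,4,6,8}→1  {4,6,8,9}→4  {5,7,8,9}→4  {6,7,8,9}→6
  5 left: {1,2,5,7,9}→1  {2,5,7,8,9}→5  {3,4,6,8,9}→5  {4,6,7,8,9}→10  {5,6,7,8,9}→10
  6 left: {0,1,2,5,7,9}→1  {1,2,5,7,8,9}→6  {2,5,6,7,8,9}→15  {3,4,6,7,8,9}→15  {4,5,6,7,8,9}→20
  7 left: {0,1,2,5,7,8,9}→7  {1,2,5,6,7,8,9}→21  {2,4,5,6,7,8,9}→35  {3,4,5,6,7,8,9}→35
  8 left: {0,1,2,5,6,7,8,9}→28  {1,2,4,5,6,7,8,9}→56  {2,3,4,5,6,7,8,9}→70
  placing 0:b first → 126 extensions
  placing 3:o first → 84 extensions
total linear extensions = 210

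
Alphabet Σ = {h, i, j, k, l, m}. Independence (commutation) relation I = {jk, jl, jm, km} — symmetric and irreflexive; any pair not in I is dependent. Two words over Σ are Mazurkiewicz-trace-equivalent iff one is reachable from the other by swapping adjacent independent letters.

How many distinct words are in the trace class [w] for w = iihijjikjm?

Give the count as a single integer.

6

#0=i has no predecessor
#1=i depends on [0:i]
#2=h depends on [1:i]
#3=i depends on [2:h]
#4=j depends on [3:i]
#5=j depends on [4:j]
#6=i depends on [5:j]
#7=k depends on [6:i]
#8=j depends on [6:i]
#9=m depends on [6:i]
sources: [0:i]
N(rest) = Σ N(rest − s) over sources s of rest; N(one piece) = 1:
  size 1 → [7]=1  [8]=1  [9]=1
  size 2 → [7,8]=2  [7,9]=2  [8,9]=2
  size 3 → [7,8,9]=6
  size 4 → [6,7,8,9]=6
  size 5 → [5,6,7,8,9]=6
  size 6 → [4,5,6,7,8,9]=6
  size 7 → [3,4,5,6,7,8,9]=6
  size 8 → [2,3,4,5,6,7,8,9]=6
  first=0(i) contributes 6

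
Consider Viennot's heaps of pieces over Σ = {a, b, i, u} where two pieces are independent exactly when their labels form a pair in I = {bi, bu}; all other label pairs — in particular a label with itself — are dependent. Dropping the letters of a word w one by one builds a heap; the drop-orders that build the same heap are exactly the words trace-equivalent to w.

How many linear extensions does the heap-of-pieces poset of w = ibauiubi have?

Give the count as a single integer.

drop 0:i onto floor
drop 1:b onto floor
drop 2:a onto {0:i, 1:b}
drop 3:u onto {2:a}
drop 4:i onto {3:u}
drop 5:u onto {4:i}
drop 6:b onto {2:a}
drop 7:i onto {5:u}
ground layer = {0:i, 1:b}
drop-orders for the pieces not yet dropped (sum over which currently-grounded one goes next):
  1 to go: {6} 1  {7} 1
  2 to go: {5,7} 1  {6,7} 2
  3 to go: {4,5,7} 1  {5,6,7} 3
  4 to go: {3,4,5,7} 1  {4,5,6,7} 4
  5 to go: {3,4,5,6,7} 5
  6 to go: {2,3,4,5,6,7} 5
  if 0:i drops first: 5 orders
  if 1:b drops first: 5 orders
heap linearizations: 10

10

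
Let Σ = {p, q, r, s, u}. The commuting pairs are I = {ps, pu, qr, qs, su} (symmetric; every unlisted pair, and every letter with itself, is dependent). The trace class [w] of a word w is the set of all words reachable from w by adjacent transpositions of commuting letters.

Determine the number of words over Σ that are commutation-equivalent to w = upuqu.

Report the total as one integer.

#0=u has no predecessor
#1=p has no predecessor
#2=u depends on [0:u]
#3=q depends on [1:p, 2:u]
#4=u depends on [3:q]
sources: [0:u, 1:p]
N(rest) = Σ N(rest − s) over sources s of rest; N(one piece) = 1:
  size 1 → [4]=1
  size 2 → [3,4]=1
  size 3 → [1,3,4]=1  [2,3,4]=1
  first=0(u) contributes 2
  first=1(p) contributes 1
|[w]| = 3

3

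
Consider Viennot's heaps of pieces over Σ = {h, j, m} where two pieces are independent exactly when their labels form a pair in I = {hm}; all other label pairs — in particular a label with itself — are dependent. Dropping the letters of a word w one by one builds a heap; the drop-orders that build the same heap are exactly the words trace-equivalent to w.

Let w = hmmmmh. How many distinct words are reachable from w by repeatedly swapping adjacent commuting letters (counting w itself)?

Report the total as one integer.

piece 0:h — minimal
piece 1:m — minimal
piece 2:m rests on {1:m}
piece 3:m rests on {2:m}
piece 4:m rests on {3:m}
piece 5:h rests on {0:h}
minimal pieces: {0:h, 1:m}
ways to finish when only these pieces remain (= sum over removing one remaining piece with nothing left below it):
  1 left: {4}→1  {5}→1
  2 left: {0,5}→1  {3,4}→1  {4,5}→2
  3 left: {0,4,5}→3  {2,3,4}→1  {3,4,5}→3
  4 left: {0,3,4,5}→6  {1,2,3,4}→1  {2,3,4,5}→4
  placing 0:h first → 5 extensions
  placing 1:m first → 10 extensions
total linear extensions = 15

15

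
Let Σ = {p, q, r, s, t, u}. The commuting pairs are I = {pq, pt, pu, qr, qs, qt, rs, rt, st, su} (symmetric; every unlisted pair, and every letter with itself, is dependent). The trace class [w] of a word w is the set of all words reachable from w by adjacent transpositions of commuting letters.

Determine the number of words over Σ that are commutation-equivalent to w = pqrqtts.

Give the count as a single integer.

drop 0:p onto floor
drop 1:q onto floor
drop 2:r onto {0:p}
drop 3:q onto {1:q}
drop 4:t onto floor
drop 5:t onto {4:t}
drop 6:s onto {0:p}
ground layer = {0:p, 1:q, 4:t}
drop-orders for the pieces not yet dropped (sum over which currently-grounded one goes next):
  1 to go: {2} 1  {3} 1  {5} 1  {6} 1
  2 to go: {1,3} 1  {2,3} 2  {2,5} 2  {2,6} 2  {3,5} 2  {3,6} 2  {4,5} 1  {5,6} 2
  3 to go: {0,2,6} 2  {1,2,3} 3  {1,3,5} 3  {1,3,6} 3  {2,3,5} 6  {2,3,6} 6  {2,4,5} 3  {2,5,6} 6  {3,4,5} 3  {3,5,6} 6  {4,5,6} 3
  4 to go: {0,2,3,6} 8  {0,2,5,6} 8  {1,2,3,5} 12  {1,2,3,6} 12  {1,3,4,5} 6  {1,3,5,6} 12  {2,3,4,5} 12  {2,3,5,6} 24  {2,4,5,6} 12  {3,4,5,6} 12
  5 to go: {0,1,2,3,6} 20  {0,2,3,5,6} 40  {0,2,4,5,6} 20  {1,2,3,4,5} 30  {1,2,3,5,6} 60  {1,3,4,5,6} 30  {2,3,4,5,6} 60
  if 0:p drops first: 180 orders
  if 1:q drops first: 120 orders
  if 4:t drops first: 120 orders
heap linearizations: 420

420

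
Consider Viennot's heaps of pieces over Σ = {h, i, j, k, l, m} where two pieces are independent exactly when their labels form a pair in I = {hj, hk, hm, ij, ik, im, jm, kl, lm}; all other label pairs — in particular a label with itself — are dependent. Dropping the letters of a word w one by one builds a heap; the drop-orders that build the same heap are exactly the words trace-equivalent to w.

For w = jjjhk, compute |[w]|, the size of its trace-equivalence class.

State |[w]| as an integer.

5

piece 0:j — minimal
piece 1:j rests on {0:j}
piece 2:j rests on {1:j}
piece 3:h — minimal
piece 4:k rests on {2:j}
minimal pieces: {0:j, 3:h}
ways to finish when only these pieces remain (= sum over removing one remaining piece with nothing left below it):
  1 left: {3}→1  {4}→1
  2 left: {2,4}→1  {3,4}→2
  3 left: {1,2,4}→1  {2,3,4}→3
  placing 0:j first → 4 extensions
  placing 3:h first → 1 extensions
total linear extensions = 5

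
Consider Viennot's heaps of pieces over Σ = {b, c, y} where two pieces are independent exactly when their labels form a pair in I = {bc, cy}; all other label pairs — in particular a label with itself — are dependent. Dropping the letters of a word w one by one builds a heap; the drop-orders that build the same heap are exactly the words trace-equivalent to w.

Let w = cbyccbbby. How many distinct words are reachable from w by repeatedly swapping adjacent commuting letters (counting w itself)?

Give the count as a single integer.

84

0(c) covers ∅
1(b) covers ∅
2(y) covers 1:b
3(c) covers 0:c
4(c) covers 3:c
5(b) covers 2:y
6(b) covers 5:b
7(b) covers 6:b
8(y) covers 7:b
floor of heap: 0:c, 1:b
completions by unplaced set U, small U first (add the entries for U minus each lowest piece of U):
  |U|=1: {4}:1  {8}:1
  |U|=2: {3,4}:1  {4,8}:2  {7,8}:1
  |U|=3: {0,3,4}:1  {3,4,8}:3  {4,7,8}:3  {6,7,8}:1
  |U|=4: {0,3,4,8}:4  {3,4,7,8}:6  {4,6,7,8}:4  {5,6,7,8}:1
  |U|=5: {0,3,4,7,8}:10  {2,5,6,7,8}:1  {3,4,6,7,8}:10  {4,5,6,7,8}:5
  |U|=6: {0,3,4,6,7,8}:20  {1,2,5,6,7,8}:1  {2,4,5,6,7,8}:6  {3,4,5,6,7,8}:15
  |U|=7: {0,3,4,5,6,7,8}:35  {1,2,4,5,6,7,8}:7  {2,3,4,5,6,7,8}:21
  start at 0(c): 28
  start at 1(b): 56
sum over floor = 84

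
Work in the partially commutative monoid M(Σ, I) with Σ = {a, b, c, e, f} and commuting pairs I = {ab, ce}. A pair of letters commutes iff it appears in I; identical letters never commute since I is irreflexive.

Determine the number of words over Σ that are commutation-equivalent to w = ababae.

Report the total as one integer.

piece 0:a — minimal
piece 1:b — minimal
piece 2:a rests on {0:a}
piece 3:b rests on {1:b}
piece 4:a rests on {2:a}
piece 5:e rests on {3:b, 4:a}
minimal pieces: {0:a, 1:b}
ways to finish when only these pieces remain (= sum over removing one remaining piece with nothing left below it):
  1 left: {5}→1
  2 left: {3,5}→1  {4,5}→1
  3 left: {1,3,5}→1  {2,4,5}→1  {3,4,5}→2
  4 left: {0,2,4,5}→1  {1,3,4,5}→3  {2,3,4,5}→3
  placing 0:a first → 6 extensions
  placing 1:b first → 4 extensions
total linear extensions = 10

10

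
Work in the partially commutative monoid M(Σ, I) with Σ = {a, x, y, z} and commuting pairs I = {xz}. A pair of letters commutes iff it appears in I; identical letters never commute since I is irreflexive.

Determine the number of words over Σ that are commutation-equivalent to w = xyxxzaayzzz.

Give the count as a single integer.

3

piece 0:x — minimal
piece 1:y rests on {0:x}
piece 2:x rests on {1:y}
piece 3:x rests on {2:x}
piece 4:z rests on {1:y}
piece 5:a rests on {3:x, 4:z}
piece 6:a rests on {5:a}
piece 7:y rests on {6:a}
piece 8:z rests on {7:y}
piece 9:z rests on {8:z}
piece 10:z rests on {9:z}
minimal pieces: {0:x}
ways to finish when only these pieces remain (= sum over removing one remaining piece with nothing left below it):
  1 left: {10}→1
  2 left: {9,10}→1
  3 left: {8,9,10}→1
  4 left: {7,8,9,10}→1
  5 left: {6,7,8,9,10}→1
  6 left: {5,6,7,8,9,10}→1
  7 left: {3,5,6,7,8,9,10}→1  {4,5,6,7,8,9,10}→1
  8 left: {2,3,5,6,7,8,9,10}→1  {3,4,5,6,7,8,9,10}→2
  9 left: {2,3,4,5,6,7,8,9,10}→3
  placing 0:x first → 3 extensions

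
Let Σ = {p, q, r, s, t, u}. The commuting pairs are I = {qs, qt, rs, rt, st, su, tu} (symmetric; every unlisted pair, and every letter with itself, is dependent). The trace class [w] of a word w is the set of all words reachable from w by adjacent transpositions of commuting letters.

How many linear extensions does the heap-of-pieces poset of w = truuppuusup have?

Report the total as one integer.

16

#0=t has no predecessor
#1=r has no predecessor
#2=u depends on [1:r]
#3=u depends on [2:u]
#4=p depends on [0:t, 3:u]
#5=p depends on [4:p]
#6=u depends on [5:p]
#7=u depends on [6:u]
#8=s depends on [5:p]
#9=u depends on [7:u]
#10=p depends on [8:s, 9:u]
sources: [0:t, 1:r]
N(rest) = Σ N(rest − s) over sources s of rest; N(one piece) = 1:
  size 1 → [10]=1
  size 2 → [8,10]=1  [9,10]=1
  size 3 → [7,9,10]=1  [8,9,10]=2
  size 4 → [6,7,9,10]=1  [7,8,9,10]=3
  size 5 → [6,7,8,9,10]=4
  size 6 → [5,6,7,8,9,10]=4
  size 7 → [4,5,6,7,8,9,10]=4
  size 8 → [0,4,5,6,7,8,9,10]=4  [3,4,5,6,7,8,9,10]=4
  size 9 → [0,3,4,5,6,7,8,9,10]=8  [2,3,4,5,6,7,8,9,10]=4
  first=0(t) contributes 4
  first=1(r) contributes 12
|[w]| = 16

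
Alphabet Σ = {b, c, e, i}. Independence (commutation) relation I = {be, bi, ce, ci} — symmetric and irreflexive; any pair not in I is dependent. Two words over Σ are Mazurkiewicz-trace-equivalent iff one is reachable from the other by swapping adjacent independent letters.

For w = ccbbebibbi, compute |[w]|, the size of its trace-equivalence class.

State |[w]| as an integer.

120

0(c) covers ∅
1(c) covers 0:c
2(b) covers 1:c
3(b) covers 2:b
4(e) covers ∅
5(b) covers 3:b
6(i) covers 4:e
7(b) covers 5:b
8(b) covers 7:b
9(i) covers 6:i
floor of heap: 0:c, 4:e
completions by unplaced set U, small U first (add the entries for U minus each lowest piece of U):
  |U|=1: {8}:1  {9}:1
  |U|=2: {6,9}:1  {7,8}:1  {8,9}:2
  |U|=3: {4,6,9}:1  {5,7,8}:1  {6,8,9}:3  {7,8,9}:3
  |U|=4: {3,5,7,8}:1  {4,6,8,9}:4  {5,7,8,9}:4  {6,7,8,9}:6
  |U|=5: {2,3,5,7,8}:1  {3,5,7,8,9}:5  {4,6,7,8,9}:10  {5,6,7,8,9}:10
  |U|=6: {1,2,3,5,7,8}:1  {2,3,5,7,8,9}:6  {3,5,6,7,8,9}:15  {4,5,6,7,8,9}:20
  |U|=7: {0,1,2,3,5,7,8}:1  {1,2,3,5,7,8,9}:7  {2,3,5,6,7,8,9}:21  {3,4,5,6,7,8,9}:35
  |U|=8: {0,1,2,3,5,7,8,9}:8  {1,2,3,5,6,7,8,9}:28  {2,3,4,5,6,7,8,9}:56
  start at 0(c): 84
  start at 4(e): 36
sum over floor = 120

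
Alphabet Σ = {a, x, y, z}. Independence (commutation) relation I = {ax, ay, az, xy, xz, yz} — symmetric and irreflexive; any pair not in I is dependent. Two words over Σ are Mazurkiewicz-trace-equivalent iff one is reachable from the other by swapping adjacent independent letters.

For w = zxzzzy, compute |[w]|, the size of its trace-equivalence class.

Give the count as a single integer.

0(z) covers ∅
1(x) covers ∅
2(z) covers 0:z
3(z) covers 2:z
4(z) covers 3:z
5(y) covers ∅
floor of heap: 0:z, 1:x, 5:y
completions by unplaced set U, small U first (add the entries for U minus each lowest piece of U):
  |U|=1: {1}:1  {4}:1  {5}:1
  |U|=2: {1,4}:2  {1,5}:2  {3,4}:1  {4,5}:2
  |U|=3: {1,3,4}:3  {1,4,5}:6  {2,3,4}:1  {3,4,5}:3
  |U|=4: {0,2,3,4}:1  {1,2,3,4}:4  {1,3,4,5}:12  {2,3,4,5}:4
  start at 0(z): 20
  start at 1(x): 5
  start at 5(y): 5
sum over floor = 30

30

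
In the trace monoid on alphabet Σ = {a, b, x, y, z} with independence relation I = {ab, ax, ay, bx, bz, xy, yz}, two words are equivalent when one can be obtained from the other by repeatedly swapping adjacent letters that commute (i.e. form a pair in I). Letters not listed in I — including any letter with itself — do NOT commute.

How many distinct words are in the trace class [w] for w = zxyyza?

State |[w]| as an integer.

15

drop 0:z onto floor
drop 1:x onto {0:z}
drop 2:y onto floor
drop 3:y onto {2:y}
drop 4:z onto {1:x}
drop 5:a onto {4:z}
ground layer = {0:z, 2:y}
drop-orders for the pieces not yet dropped (sum over which currently-grounded one goes next):
  1 to go: {3} 1  {5} 1
  2 to go: {2,3} 1  {3,5} 2  {4,5} 1
  3 to go: {1,4,5} 1  {2,3,5} 3  {3,4,5} 3
  4 to go: {0,1,4,5} 1  {1,3,4,5} 4  {2,3,4,5} 6
  if 0:z drops first: 10 orders
  if 2:y drops first: 5 orders
heap linearizations: 15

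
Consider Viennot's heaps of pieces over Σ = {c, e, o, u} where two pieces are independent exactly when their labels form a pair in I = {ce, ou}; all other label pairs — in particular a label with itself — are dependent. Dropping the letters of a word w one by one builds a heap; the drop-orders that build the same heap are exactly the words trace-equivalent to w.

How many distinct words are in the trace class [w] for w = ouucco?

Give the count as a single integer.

piece 0:o — minimal
piece 1:u — minimal
piece 2:u rests on {1:u}
piece 3:c rests on {0:o, 2:u}
piece 4:c rests on {3:c}
piece 5:o rests on {4:c}
minimal pieces: {0:o, 1:u}
ways to finish when only these pieces remain (= sum over removing one remaining piece with nothing left below it):
  1 left: {5}→1
  2 left: {4,5}→1
  3 left: {3,4,5}→1
  4 left: {0,3,4,5}→1  {2,3,4,5}→1
  placing 0:o first → 1 extensions
  placing 1:u first → 2 extensions
total linear extensions = 3

3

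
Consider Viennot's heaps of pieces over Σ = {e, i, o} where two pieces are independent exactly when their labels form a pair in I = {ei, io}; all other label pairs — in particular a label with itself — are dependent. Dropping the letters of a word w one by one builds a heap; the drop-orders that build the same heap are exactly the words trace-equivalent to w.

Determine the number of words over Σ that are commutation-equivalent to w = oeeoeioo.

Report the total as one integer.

drop 0:o onto floor
drop 1:e onto {0:o}
drop 2:e onto {1:e}
drop 3:o onto {2:e}
drop 4:e onto {3:o}
drop 5:i onto floor
drop 6:o onto {4:e}
drop 7:o onto {6:o}
ground layer = {0:o, 5:i}
drop-orders for the pieces not yet dropped (sum over which currently-grounded one goes next):
  1 to go: {5} 1  {7} 1
  2 to go: {5,7} 2  {6,7} 1
  3 to go: {4,6,7} 1  {5,6,7} 3
  4 to go: {3,4,6,7} 1  {4,5,6,7} 4
  5 to go: {2,3,4,6,7} 1  {3,4,5,6,7} 5
  6 to go: {1,2,3,4,6,7} 1  {2,3,4,5,6,7} 6
  if 0:o drops first: 7 orders
  if 5:i drops first: 1 orders
heap linearizations: 8

8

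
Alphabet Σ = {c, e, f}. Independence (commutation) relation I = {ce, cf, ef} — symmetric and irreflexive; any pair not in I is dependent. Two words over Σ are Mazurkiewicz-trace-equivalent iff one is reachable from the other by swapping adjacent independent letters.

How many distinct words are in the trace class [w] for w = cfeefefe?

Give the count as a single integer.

280

0(c) covers ∅
1(f) covers ∅
2(e) covers ∅
3(e) covers 2:e
4(f) covers 1:f
5(e) covers 3:e
6(f) covers 4:f
7(e) covers 5:e
floor of heap: 0:c, 1:f, 2:e
completions by unplaced set U, small U first (add the entries for U minus each lowest piece of U):
  |U|=1: {0}:1  {6}:1  {7}:1
  |U|=2: {0,6}:2  {0,7}:2  {4,6}:1  {5,7}:1  {6,7}:2
  |U|=3: {0,4,6}:3  {0,5,7}:3  {0,6,7}:6  {1,4,6}:1  {3,5,7}:1  {4,6,7}:3  {5,6,7}:3
  |U|=4: {0,1,4,6}:4  {0,3,5,7}:4  {0,4,6,7}:12  {0,5,6,7}:12  {1,4,6,7}:4  {2,3,5,7}:1  {3,5,6,7}:4  {4,5,6,7}:6
  |U|=5: {0,1,4,6,7}:20  {0,2,3,5,7}:5  {0,3,5,6,7}:20  {0,4,5,6,7}:30  {1,4,5,6,7}:10  {2,3,5,6,7}:5  {3,4,5,6,7}:10
  |U|=6: {0,1,4,5,6,7}:60  {0,2,3,5,6,7}:30  {0,3,4,5,6,7}:60  {1,3,4,5,6,7}:20  {2,3,4,5,6,7}:15
  start at 0(c): 35
  start at 1(f): 105
  start at 2(e): 140
sum over floor = 280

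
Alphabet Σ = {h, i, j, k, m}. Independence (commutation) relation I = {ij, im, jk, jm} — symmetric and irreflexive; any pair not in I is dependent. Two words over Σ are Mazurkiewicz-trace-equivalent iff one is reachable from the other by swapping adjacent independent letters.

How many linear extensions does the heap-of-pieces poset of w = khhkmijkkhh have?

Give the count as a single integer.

12

piece 0:k — minimal
piece 1:h rests on {0:k}
piece 2:h rests on {1:h}
piece 3:k rests on {2:h}
piece 4:m rests on {3:k}
piece 5:i rests on {3:k}
piece 6:j rests on {2:h}
piece 7:k rests on {4:m, 5:i}
piece 8:k rests on {7:k}
piece 9:h rests on {6:j, 8:k}
piece 10:h rests on {9:h}
minimal pieces: {0:k}
ways to finish when only these pieces remain (= sum over removing one remaining piece with nothing left below it):
  1 left: {10}→1
  2 left: {9,10}→1
  3 left: {6,9,10}→1  {8,9,10}→1
  4 left: {6,8,9,10}→2  {7,8,9,10}→1
  5 left: {4,7,8,9,10}→1  {5,7,8,9,10}→1  {6,7,8,9,10}→3
  6 left: {4,5,7,8,9,10}→2  {4,6,7,8,9,10}→4  {5,6,7,8,9,10}→4
  7 left: {3,4,5,7,8,9,10}→2  {4,5,6,7,8,9,10}→10
  8 left: {3,4,5,6,7,8,9,10}→12
  9 left: {2,3,4,5,6,7,8,9,10}→12
  placing 0:k first → 12 extensions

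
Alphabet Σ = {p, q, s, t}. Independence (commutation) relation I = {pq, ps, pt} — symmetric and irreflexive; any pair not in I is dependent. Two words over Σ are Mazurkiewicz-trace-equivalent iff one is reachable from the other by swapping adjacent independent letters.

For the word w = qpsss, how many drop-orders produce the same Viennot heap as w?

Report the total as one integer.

5

piece 0:q — minimal
piece 1:p — minimal
piece 2:s rests on {0:q}
piece 3:s rests on {2:s}
piece 4:s rests on {3:s}
minimal pieces: {0:q, 1:p}
ways to finish when only these pieces remain (= sum over removing one remaining piece with nothing left below it):
  1 left: {1}→1  {4}→1
  2 left: {1,4}→2  {3,4}→1
  3 left: {1,3,4}→3  {2,3,4}→1
  placing 0:q first → 4 extensions
  placing 1:p first → 1 extensions
total linear extensions = 5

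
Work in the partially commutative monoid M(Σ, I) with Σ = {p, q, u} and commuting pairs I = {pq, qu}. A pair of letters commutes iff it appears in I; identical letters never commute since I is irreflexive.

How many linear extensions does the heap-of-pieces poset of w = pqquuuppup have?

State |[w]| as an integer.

45

drop 0:p onto floor
drop 1:q onto floor
drop 2:q onto {1:q}
drop 3:u onto {0:p}
drop 4:u onto {3:u}
drop 5:u onto {4:u}
drop 6:p onto {5:u}
drop 7:p onto {6:p}
drop 8:u onto {7:p}
drop 9:p onto {8:u}
ground layer = {0:p, 1:q}
drop-orders for the pieces not yet dropped (sum over which currently-grounded one goes next):
  1 to go: {2} 1  {9} 1
  2 to go: {1,2} 1  {2,9} 2  {8,9} 1
  3 to go: {1,2,9} 3  {2,8,9} 3  {7,8,9} 1
  4 to go: {1,2,8,9} 6  {2,7,8,9} 4  {6,7,8,9} 1
  5 to go: {1,2,7,8,9} 10  {2,6,7,8,9} 5  {5,6,7,8,9} 1
  6 to go: {1,2,6,7,8,9} 15  {2,5,6,7,8,9} 6  {4,5,6,7,8,9} 1
  7 to go: {1,2,5,6,7,8,9} 21  {2,4,5,6,7,8,9} 7  {3,4,5,6,7,8,9} 1
  8 to go: {0,3,4,5,6,7,8,9} 1  {1,2,4,5,6,7,8,9} 28  {2,3,4,5,6,7,8,9} 8
  if 0:p drops first: 36 orders
  if 1:q drops first: 9 orders
heap linearizations: 45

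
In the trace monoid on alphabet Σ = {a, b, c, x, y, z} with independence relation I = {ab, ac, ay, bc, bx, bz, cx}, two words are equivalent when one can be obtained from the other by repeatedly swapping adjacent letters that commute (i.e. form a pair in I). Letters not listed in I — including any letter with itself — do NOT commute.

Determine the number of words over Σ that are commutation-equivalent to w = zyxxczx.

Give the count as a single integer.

3

#0=z has no predecessor
#1=y depends on [0:z]
#2=x depends on [1:y]
#3=x depends on [2:x]
#4=c depends on [1:y]
#5=z depends on [3:x, 4:c]
#6=x depends on [5:z]
sources: [0:z]
N(rest) = Σ N(rest − s) over sources s of rest; N(one piece) = 1:
  size 1 → [6]=1
  size 2 → [5,6]=1
  size 3 → [3,5,6]=1  [4,5,6]=1
  size 4 → [2,3,5,6]=1  [3,4,5,6]=2
  size 5 → [2,3,4,5,6]=3
  first=0(z) contributes 3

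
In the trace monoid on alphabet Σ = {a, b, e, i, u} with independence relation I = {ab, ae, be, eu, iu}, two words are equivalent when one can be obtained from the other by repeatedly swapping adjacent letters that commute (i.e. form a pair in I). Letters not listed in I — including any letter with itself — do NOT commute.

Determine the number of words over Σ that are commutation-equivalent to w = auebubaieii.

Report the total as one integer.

0(a) covers ∅
1(u) covers 0:a
2(e) covers ∅
3(b) covers 1:u
4(u) covers 3:b
5(b) covers 4:u
6(a) covers 4:u
7(i) covers 2:e, 5:b, 6:a
8(e) covers 7:i
9(i) covers 8:e
10(i) covers 9:i
floor of heap: 0:a, 2:e
completions by unplaced set U, small U first (add the entries for U minus each lowest piece of U):
  |U|=1: {10}:1
  |U|=2: {9,10}:1
  |U|=3: {8,9,10}:1
  |U|=4: {7,8,9,10}:1
  |U|=5: {2,7,8,9,10}:1  {5,7,8,9,10}:1  {6,7,8,9,10}:1
  |U|=6: {2,5,7,8,9,10}:2  {2,6,7,8,9,10}:2  {5,6,7,8,9,10}:2
  |U|=7: {2,5,6,7,8,9,10}:6  {4,5,6,7,8,9,10}:2
  |U|=8: {2,4,5,6,7,8,9,10}:8  {3,4,5,6,7,8,9,10}:2
  |U|=9: {1,3,4,5,6,7,8,9,10}:2  {2,3,4,5,6,7,8,9,10}:10
  start at 0(a): 12
  start at 2(e): 2
sum over floor = 14

14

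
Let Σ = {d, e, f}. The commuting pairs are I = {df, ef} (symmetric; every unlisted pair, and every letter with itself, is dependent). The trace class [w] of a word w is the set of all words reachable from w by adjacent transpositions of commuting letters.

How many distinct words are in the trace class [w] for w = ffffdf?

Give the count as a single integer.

0(f) covers ∅
1(f) covers 0:f
2(f) covers 1:f
3(f) covers 2:f
4(d) covers ∅
5(f) covers 3:f
floor of heap: 0:f, 4:d
completions by unplaced set U, small U first (add the entries for U minus each lowest piece of U):
  |U|=1: {4}:1  {5}:1
  |U|=2: {3,5}:1  {4,5}:2
  |U|=3: {2,3,5}:1  {3,4,5}:3
  |U|=4: {1,2,3,5}:1  {2,3,4,5}:4
  start at 0(f): 5
  start at 4(d): 1
sum over floor = 6

6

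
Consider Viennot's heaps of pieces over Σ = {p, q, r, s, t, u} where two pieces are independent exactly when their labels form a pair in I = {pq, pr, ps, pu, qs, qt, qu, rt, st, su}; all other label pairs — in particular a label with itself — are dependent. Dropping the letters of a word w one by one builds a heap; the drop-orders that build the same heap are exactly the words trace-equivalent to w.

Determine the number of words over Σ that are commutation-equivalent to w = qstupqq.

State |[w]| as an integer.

drop 0:q onto floor
drop 1:s onto floor
drop 2:t onto floor
drop 3:u onto {2:t}
drop 4:p onto {2:t}
drop 5:q onto {0:q}
drop 6:q onto {5:q}
ground layer = {0:q, 1:s, 2:t}
drop-orders for the pieces not yet dropped (sum over which currently-grounded one goes next):
  1 to go: {1} 1  {3} 1  {4} 1  {6} 1
  2 to go: {1,3} 2  {1,4} 2  {1,6} 2  {3,4} 2  {3,6} 2  {4,6} 2  {5,6} 1
  3 to go: {0,5,6} 1  {1,3,4} 6  {1,3,6} 6  {1,4,6} 6  {1,5,6} 3  {2,3,4} 2  {3,4,6} 6  {3,5,6} 3  {4,5,6} 3
  4 to go: {0,1,5,6} 4  {0,3,5,6} 4  {0,4,5,6} 4  {1,2,3,4} 8  {1,3,4,6} 24  {1,3,5,6} 12  {1,4,5,6} 12  {2,3,4,6} 8  {3,4,5,6} 12
  5 to go: {0,1,3,5,6} 20  {0,1,4,5,6} 20  {0,3,4,5,6} 20  {1,2,3,4,6} 40  {1,3,4,5,6} 60  {2,3,4,5,6} 20
  if 0:q drops first: 120 orders
  if 1:s drops first: 40 orders
  if 2:t drops first: 120 orders
heap linearizations: 280

280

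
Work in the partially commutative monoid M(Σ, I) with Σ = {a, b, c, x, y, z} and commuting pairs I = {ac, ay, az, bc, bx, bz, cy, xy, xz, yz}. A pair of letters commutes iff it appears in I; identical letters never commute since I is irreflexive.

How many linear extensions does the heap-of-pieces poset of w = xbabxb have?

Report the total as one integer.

6

piece 0:x — minimal
piece 1:b — minimal
piece 2:a rests on {0:x, 1:b}
piece 3:b rests on {2:a}
piece 4:x rests on {2:a}
piece 5:b rests on {3:b}
minimal pieces: {0:x, 1:b}
ways to finish when only these pieces remain (= sum over removing one remaining piece with nothing left below it):
  1 left: {4}→1  {5}→1
  2 left: {3,5}→1  {4,5}→2
  3 left: {3,4,5}→3
  4 left: {2,3,4,5}→3
  placing 0:x first → 3 extensions
  placing 1:b first → 3 extensions
total linear extensions = 6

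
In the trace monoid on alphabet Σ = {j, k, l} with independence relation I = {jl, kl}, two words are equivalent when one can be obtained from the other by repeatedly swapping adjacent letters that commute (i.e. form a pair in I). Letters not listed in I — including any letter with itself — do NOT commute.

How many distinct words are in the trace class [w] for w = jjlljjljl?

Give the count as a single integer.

#0=j has no predecessor
#1=j depends on [0:j]
#2=l has no predecessor
#3=l depends on [2:l]
#4=j depends on [1:j]
#5=j depends on [4:j]
#6=l depends on [3:l]
#7=j depends on [5:j]
#8=l depends on [6:l]
sources: [0:j, 2:l]
N(rest) = Σ N(rest − s) over sources s of rest; N(one piece) = 1:
  size 1 → [7]=1  [8]=1
  size 2 → [5,7]=1  [6,8]=1  [7,8]=2
  size 3 → [3,6,8]=1  [4,5,7]=1  [5,7,8]=3  [6,7,8]=3
  size 4 → [1,4,5,7]=1  [2,3,6,8]=1  [3,6,7,8]=4  [4,5,7,8]=4  [5,6,7,8]=6
  size 5 → [0,1,4,5,7]=1  [1,4,5,7,8]=5  [2,3,6,7,8]=5  [3,5,6,7,8]=10  [4,5,6,7,8]=10
  size 6 → [0,1,4,5,7,8]=6  [1,4,5,6,7,8]=15  [2,3,5,6,7,8]=15  [3,4,5,6,7,8]=20
  size 7 → [0,1,4,5,6,7,8]=21  [1,3,4,5,6,7,8]=35  [2,3,4,5,6,7,8]=35
  first=0(j) contributes 70
  first=2(l) contributes 56
|[w]| = 126

126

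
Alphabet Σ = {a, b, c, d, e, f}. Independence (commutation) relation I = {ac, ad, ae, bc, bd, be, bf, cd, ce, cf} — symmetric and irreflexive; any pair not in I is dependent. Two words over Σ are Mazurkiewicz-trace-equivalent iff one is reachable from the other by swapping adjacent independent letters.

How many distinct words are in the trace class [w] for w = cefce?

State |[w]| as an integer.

10

0(c) covers ∅
1(e) covers ∅
2(f) covers 1:e
3(c) covers 0:c
4(e) covers 2:f
floor of heap: 0:c, 1:e
completions by unplaced set U, small U first (add the entries for U minus each lowest piece of U):
  |U|=1: {3}:1  {4}:1
  |U|=2: {0,3}:1  {2,4}:1  {3,4}:2
  |U|=3: {0,3,4}:3  {1,2,4}:1  {2,3,4}:3
  start at 0(c): 4
  start at 1(e): 6
sum over floor = 10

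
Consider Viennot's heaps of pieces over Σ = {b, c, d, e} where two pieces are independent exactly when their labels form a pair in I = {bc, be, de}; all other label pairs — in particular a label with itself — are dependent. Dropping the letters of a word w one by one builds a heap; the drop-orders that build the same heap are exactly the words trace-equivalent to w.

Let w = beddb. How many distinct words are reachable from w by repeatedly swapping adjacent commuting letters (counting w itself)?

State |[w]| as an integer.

piece 0:b — minimal
piece 1:e — minimal
piece 2:d rests on {0:b}
piece 3:d rests on {2:d}
piece 4:b rests on {3:d}
minimal pieces: {0:b, 1:e}
ways to finish when only these pieces remain (= sum over removing one remaining piece with nothing left below it):
  1 left: {1}→1  {4}→1
  2 left: {1,4}→2  {3,4}→1
  3 left: {1,3,4}→3  {2,3,4}→1
  placing 0:b first → 4 extensions
  placing 1:e first → 1 extensions
total linear extensions = 5

5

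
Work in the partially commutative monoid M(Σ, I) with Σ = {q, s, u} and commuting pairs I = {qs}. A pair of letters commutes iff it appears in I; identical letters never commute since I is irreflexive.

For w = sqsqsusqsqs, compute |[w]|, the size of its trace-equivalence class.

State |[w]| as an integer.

100

0(s) covers ∅
1(q) covers ∅
2(s) covers 0:s
3(q) covers 1:q
4(s) covers 2:s
5(u) covers 3:q, 4:s
6(s) covers 5:u
7(q) covers 5:u
8(s) covers 6:s
9(q) covers 7:q
10(s) covers 8:s
floor of heap: 0:s, 1:q
completions by unplaced set U, small U first (add the entries for U minus each lowest piece of U):
  |U|=1: {9}:1  {10}:1
  |U|=2: {7,9}:1  {8,10}:1  {9,10}:2
  |U|=3: {6,8,10}:1  {7,9,10}:3  {8,9,10}:3
  |U|=4: {6,8,9,10}:4  {7,8,9,10}:6
  |U|=5: {6,7,8,9,10}:10
  |U|=6: {5,6,7,8,9,10}:10
  |U|=7: {3,5,6,7,8,9,10}:10  {4,5,6,7,8,9,10}:10
  |U|=8: {1,3,5,6,7,8,9,10}:10  {2,4,5,6,7,8,9,10}:10  {3,4,5,6,7,8,9,10}:20
  |U|=9: {0,2,4,5,6,7,8,9,10}:10  {1,3,4,5,6,7,8,9,10}:30  {2,3,4,5,6,7,8,9,10}:30
  start at 0(s): 60
  start at 1(q): 40
sum over floor = 100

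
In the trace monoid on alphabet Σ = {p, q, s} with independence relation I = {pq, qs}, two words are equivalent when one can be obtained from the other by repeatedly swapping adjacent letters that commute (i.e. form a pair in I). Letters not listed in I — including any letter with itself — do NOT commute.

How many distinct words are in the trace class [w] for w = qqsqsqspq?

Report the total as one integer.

126

piece 0:q — minimal
piece 1:q rests on {0:q}
piece 2:s — minimal
piece 3:q rests on {1:q}
piece 4:s rests on {2:s}
piece 5:q rests on {3:q}
piece 6:s rests on {4:s}
piece 7:p rests on {6:s}
piece 8:q rests on {5:q}
minimal pieces: {0:q, 2:s}
ways to finish when only these pieces remain (= sum over removing one remaining piece with nothing left below it):
  1 left: {7}→1  {8}→1
  2 left: {5,8}→1  {6,7}→1  {7,8}→2
  3 left: {3,5,8}→1  {4,6,7}→1  {5,7,8}→3  {6,7,8}→3
  4 left: {1,3,5,8}→1  {2,4,6,7}→1  {3,5,7,8}→4  {4,6,7,8}→4  {5,6,7,8}→6
  5 left: {0,1,3,5,8}→1  {1,3,5,7,8}→5  {2,4,6,7,8}→5  {3,5,6,7,8}→10  {4,5,6,7,8}→10
  6 left: {0,1,3,5,7,8}→6  {1,3,5,6,7,8}→15  {2,4,5,6,7,8}→15  {3,4,5,6,7,8}→20
  7 left: {0,1,3,5,6,7,8}→21  {1,3,4,5,6,7,8}→35  {2,3,4,5,6,7,8}→35
  placing 0:q first → 70 extensions
  placing 2:s first → 56 extensions
total linear extensions = 126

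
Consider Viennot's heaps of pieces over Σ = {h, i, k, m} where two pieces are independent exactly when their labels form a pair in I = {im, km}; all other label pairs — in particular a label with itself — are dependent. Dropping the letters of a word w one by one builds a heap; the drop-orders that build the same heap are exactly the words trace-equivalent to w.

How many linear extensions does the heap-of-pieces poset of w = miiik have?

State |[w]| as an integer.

5

drop 0:m onto floor
drop 1:i onto floor
drop 2:i onto {1:i}
drop 3:i onto {2:i}
drop 4:k onto {3:i}
ground layer = {0:m, 1:i}
drop-orders for the pieces not yet dropped (sum over which currently-grounded one goes next):
  1 to go: {0} 1  {4} 1
  2 to go: {0,4} 2  {3,4} 1
  3 to go: {0,3,4} 3  {2,3,4} 1
  if 0:m drops first: 1 orders
  if 1:i drops first: 4 orders
heap linearizations: 5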